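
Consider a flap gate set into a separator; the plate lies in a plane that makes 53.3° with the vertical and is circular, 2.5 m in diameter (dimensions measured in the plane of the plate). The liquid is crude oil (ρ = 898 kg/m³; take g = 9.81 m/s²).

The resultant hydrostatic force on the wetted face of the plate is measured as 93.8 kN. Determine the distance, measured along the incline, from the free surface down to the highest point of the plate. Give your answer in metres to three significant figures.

γ = ρg = 898 × 9.81 / 1000 = 8.80938 kN/m³.
A = π(1.25)² = 4.90874 m².
From F = γ·h_c·A, the centroid depth is h_c = 93.8/(8.80938 × 4.90874) = 2.16914 m.
The plate makes 53.3° with the vertical, i.e. θ = 90° − 53.3° = 36.7° to the horizontal. Measuring y along the incline from the free-surface line, vertical depth h = y·sinθ with sinθ = 0.597625.
Along the incline, y_c = h_c/sinθ = 2.16914/0.597625 = 3.6296 m.
The centroid is at the centre, 1.25 m below the top of the plate, so the highest point sits at y_top = 3.6296 − 1.25 = 2.3796 m along the incline.

y_top ≈ 2.38 m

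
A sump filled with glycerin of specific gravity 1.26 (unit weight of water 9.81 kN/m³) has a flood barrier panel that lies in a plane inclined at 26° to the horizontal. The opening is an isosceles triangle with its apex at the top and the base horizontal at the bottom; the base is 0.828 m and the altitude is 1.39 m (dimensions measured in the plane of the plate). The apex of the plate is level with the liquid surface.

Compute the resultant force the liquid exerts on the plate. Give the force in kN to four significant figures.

γ = 1.26 × 9.81 = 12.3606 kN/m³.
Let θ = 26° be the plate's angle to the horizontal; measure y along the incline from where the plane meets the free surface. Vertical depth h = y·sinθ with sinθ = 0.438371.
With the apex up, the centroid sits 2h/3 = 2 × 1.39/3 = 0.926667 m below the apex, so y_c = 0.926667 m and h_c = 0.926667 × 0.438371 = 0.406224 m.
A = ½ × 0.828 × 1.39 = 0.57546 m².
Resultant F = γ·h_c·A = 12.3606 × 0.406224 × 0.57546 = 2.88948 kN.

F ≈ 2.889 kN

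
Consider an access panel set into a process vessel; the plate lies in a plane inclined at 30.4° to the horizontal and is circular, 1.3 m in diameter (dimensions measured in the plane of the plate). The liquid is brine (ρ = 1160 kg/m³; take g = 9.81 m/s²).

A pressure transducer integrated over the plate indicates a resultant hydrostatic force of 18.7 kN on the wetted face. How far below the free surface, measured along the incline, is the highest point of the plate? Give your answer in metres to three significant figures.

y_top ≈ 1.80 m

γ = ρg = 1160 × 9.81 / 1000 = 11.3796 kN/m³.
A = π(0.65)² = 1.32732 m².
From F = γ·h_c·A, the centroid depth is h_c = 18.7/(11.3796 × 1.32732) = 1.23805 m.
Let θ = 30.4° be the plate's angle to the horizontal; measure y along the incline from where the plane meets the free surface. Vertical depth h = y·sinθ with sinθ = 0.506034.
Along the incline, y_c = h_c/sinθ = 1.23805/0.506034 = 2.44657 m.
The centroid is at the centre, 0.65 m below the top of the plate, so the highest point sits at y_top = 2.44657 − 0.65 = 1.79657 m along the incline.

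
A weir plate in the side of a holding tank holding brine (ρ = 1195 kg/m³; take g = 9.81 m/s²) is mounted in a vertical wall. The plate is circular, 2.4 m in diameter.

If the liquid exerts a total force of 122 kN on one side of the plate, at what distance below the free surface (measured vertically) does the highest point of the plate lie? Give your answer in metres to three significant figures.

d_top ≈ 1.10 m

γ = ρg = 1195 × 9.81 / 1000 = 11.72295 kN/m³.
A = π(1.2)² = 4.52389 m².
From F = γ·h_c·A, the centroid depth is h_c = 122/(11.72295 × 4.52389) = 2.30044 m.
The centroid is at the centre, 1.2 m below the top of the plate, so the highest point sits at h_top = 2.30044 − 1.2 = 1.10044 m below the surface.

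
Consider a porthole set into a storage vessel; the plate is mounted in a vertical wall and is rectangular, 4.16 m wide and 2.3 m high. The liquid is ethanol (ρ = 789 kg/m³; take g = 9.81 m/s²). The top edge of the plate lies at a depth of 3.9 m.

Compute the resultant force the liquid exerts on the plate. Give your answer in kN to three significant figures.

F ≈ 374 kN

γ = ρg = 789 × 9.81 / 1000 = 7.74009 kN/m³.
The centroid lies 2.3/2 = 1.15 m below the top edge, so the centroid depth is h_c = 3.9 + 1.15 = 5.05 m.
A = 4.16 × 2.3 = 9.568 m².
Resultant F = γ·h_c·A = 7.74009 × 5.05 × 9.568 = 373.989 kN.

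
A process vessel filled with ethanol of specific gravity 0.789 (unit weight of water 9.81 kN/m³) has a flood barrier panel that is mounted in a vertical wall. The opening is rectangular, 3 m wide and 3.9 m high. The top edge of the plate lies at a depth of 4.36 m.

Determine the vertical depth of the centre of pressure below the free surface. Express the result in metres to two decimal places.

h_p = 6.51 m

γ = 0.789 × 9.81 = 7.74009 kN/m³.
The centroid lies 3.9/2 = 1.95 m below the top edge, so the centroid depth is h_c = 4.36 + 1.95 = 6.31 m.
A = 3 × 3.9 = 11.7 m².
Resultant F = γ·h_c·A = 7.74009 × 6.31 × 11.7 = 571.428 kN.
I_c = b·h³/12 = 3 × 3.9³/12 = 14.8297 m⁴.
Centre of pressure: y_p = y_c + I_c/(y_c·A) = 6.31 + 14.8297/(6.31 × 11.7) = 6.31 + 0.200871 = 6.51087 m along the plane.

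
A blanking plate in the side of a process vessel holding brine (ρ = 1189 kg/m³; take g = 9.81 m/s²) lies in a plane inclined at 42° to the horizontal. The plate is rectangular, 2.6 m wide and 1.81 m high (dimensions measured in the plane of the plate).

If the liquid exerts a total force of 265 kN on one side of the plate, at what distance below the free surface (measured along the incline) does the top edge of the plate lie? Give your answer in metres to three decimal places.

y_top ≈ 6.310 m

γ = ρg = 1189 × 9.81 / 1000 = 11.66409 kN/m³.
A = 2.6 × 1.81 = 4.706 m².
From F = γ·h_c·A, the centroid depth is h_c = 265/(11.66409 × 4.706) = 4.82773 m.
Let θ = 42° be the plate's angle to the horizontal; measure y along the incline from where the plane meets the free surface. Vertical depth h = y·sinθ with sinθ = 0.669131.
Along the incline, y_c = h_c/sinθ = 4.82773/0.669131 = 7.21493 m.
The centroid lies 1.81/2 = 0.905 m below the top edge, so the top edge sits at y_top = 7.21493 − 0.905 = 6.30993 m along the incline.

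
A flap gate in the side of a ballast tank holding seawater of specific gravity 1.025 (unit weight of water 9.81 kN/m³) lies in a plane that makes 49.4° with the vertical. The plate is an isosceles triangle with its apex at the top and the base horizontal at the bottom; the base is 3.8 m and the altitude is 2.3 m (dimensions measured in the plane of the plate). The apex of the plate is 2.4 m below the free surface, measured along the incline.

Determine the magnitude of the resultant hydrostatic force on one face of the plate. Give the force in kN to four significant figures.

F ≈ 112.5 kN

γ = 1.025 × 9.81 = 10.05525 kN/m³.
The plate makes 49.4° with the vertical, i.e. θ = 90° − 49.4° = 40.6° to the horizontal. Measuring y along the incline from the free-surface line, vertical depth h = y·sinθ with sinθ = 0.650774.
With the apex up, the centroid sits 2h/3 = 2 × 2.3/3 = 1.53333 m below the apex, so y_c = 2.4 + 1.53333 = 3.93333 m and h_c = 3.93333 × 0.650774 = 2.55971 m.
A = ½ × 3.8 × 2.3 = 4.37 m².
Resultant F = γ·h_c·A = 10.05525 × 2.55971 × 4.37 = 112.477 kN.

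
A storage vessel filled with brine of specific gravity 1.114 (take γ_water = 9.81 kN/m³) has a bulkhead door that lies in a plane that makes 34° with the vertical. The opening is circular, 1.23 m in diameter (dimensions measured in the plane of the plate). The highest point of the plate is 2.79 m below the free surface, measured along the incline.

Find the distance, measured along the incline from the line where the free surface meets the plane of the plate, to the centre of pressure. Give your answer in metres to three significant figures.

γ = 1.114 × 9.81 = 10.92834 kN/m³.
The plate makes 34° with the vertical, i.e. θ = 90° − 34° = 56° to the horizontal. Measuring y along the incline from the free-surface line, vertical depth h = y·sinθ with sinθ = 0.829038.
The centroid is at the centre, 0.615 m below the top of the plate, so y_c = 2.79 + 0.615 = 3.405 m and h_c = 3.405 × 0.829038 = 2.82287 m.
A = π(0.615)² = 1.18823 m².
Resultant F = γ·h_c·A = 10.92834 × 2.82287 × 1.18823 = 36.656 kN.
I_c = πr⁴/4 = π × 0.615⁴/4 = 0.112354 m⁴.
Centre of pressure: y_p = y_c + I_c/(y_c·A) = 3.405 + 0.112354/(3.405 × 1.18823) = 3.405 + 0.0277697 = 3.43277 m along the plane.

y_p = 3.43 m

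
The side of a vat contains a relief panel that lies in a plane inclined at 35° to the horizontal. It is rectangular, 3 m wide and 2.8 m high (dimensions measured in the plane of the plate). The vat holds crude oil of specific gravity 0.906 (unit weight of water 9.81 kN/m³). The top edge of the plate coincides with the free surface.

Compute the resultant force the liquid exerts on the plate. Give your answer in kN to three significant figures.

F ≈ 60.0 kN

γ = 0.906 × 9.81 = 8.88786 kN/m³.
Let θ = 35° be the plate's angle to the horizontal; measure y along the incline from where the plane meets the free surface. Vertical depth h = y·sinθ with sinθ = 0.573576.
The centroid lies 2.8/2 = 1.4 m below the top edge, so y_c = 1.4 m and h_c = 1.4 × 0.573576 = 0.803006 m.
A = 3 × 2.8 = 8.4 m².
Resultant F = γ·h_c·A = 8.88786 × 0.803006 × 8.4 = 59.9508 kN.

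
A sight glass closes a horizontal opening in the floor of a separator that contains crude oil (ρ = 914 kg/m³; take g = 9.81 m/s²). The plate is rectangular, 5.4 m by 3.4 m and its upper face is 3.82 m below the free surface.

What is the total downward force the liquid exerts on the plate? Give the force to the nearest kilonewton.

F ≈ 629 kN

γ = ρg = 914 × 9.81 / 1000 = 8.96634 kN/m³.
The plate is horizontal, so pressure is uniform at p = γ·h = 8.96634 × 3.82 = 34.2514 kN/m².
A = 5.4 × 3.4 = 18.36 m².
F = p·A = 34.2514 × 18.36 = 628.856 kN.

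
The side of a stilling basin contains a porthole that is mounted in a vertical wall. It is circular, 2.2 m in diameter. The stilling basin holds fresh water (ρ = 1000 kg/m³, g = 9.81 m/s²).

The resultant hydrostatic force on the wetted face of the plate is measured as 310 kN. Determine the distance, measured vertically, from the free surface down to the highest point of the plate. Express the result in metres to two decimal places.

γ = ρg = 1000 × 9.81 = 9810 N/m³ = 9.81 kN/m³.
A = π(1.1)² = 3.80133 m².
From F = γ·h_c·A, the centroid depth is h_c = 310/(9.81 × 3.80133) = 8.31299 m.
The centroid is at the centre, 1.1 m below the top of the plate, so the highest point sits at h_top = 8.31299 − 1.1 = 7.21299 m below the surface.

d_top ≈ 7.21 m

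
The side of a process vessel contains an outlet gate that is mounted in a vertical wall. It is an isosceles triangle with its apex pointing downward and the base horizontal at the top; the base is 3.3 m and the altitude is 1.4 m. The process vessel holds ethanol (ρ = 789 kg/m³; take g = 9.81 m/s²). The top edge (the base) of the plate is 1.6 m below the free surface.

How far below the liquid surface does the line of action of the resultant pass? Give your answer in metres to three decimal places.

h_p = 2.119 m

γ = ρg = 789 × 9.81 / 1000 = 7.74009 kN/m³.
With the apex down, the centroid sits h/3 = 1.4/3 = 0.466667 m below the base (the top edge), so the centroid depth is h_c = 1.6 + 0.466667 = 2.06667 m.
A = ½ × 3.3 × 1.4 = 2.31 m².
Resultant F = γ·h_c·A = 7.74009 × 2.06667 × 2.31 = 36.9512 kN.
I_c = b·h³/36 = 3.3 × 1.4³/36 = 0.251533 m⁴.
Centre of pressure: y_p = y_c + I_c/(y_c·A) = 2.06667 + 0.251533/(2.06667 × 2.31) = 2.06667 + 0.052688 = 2.11936 m along the plane.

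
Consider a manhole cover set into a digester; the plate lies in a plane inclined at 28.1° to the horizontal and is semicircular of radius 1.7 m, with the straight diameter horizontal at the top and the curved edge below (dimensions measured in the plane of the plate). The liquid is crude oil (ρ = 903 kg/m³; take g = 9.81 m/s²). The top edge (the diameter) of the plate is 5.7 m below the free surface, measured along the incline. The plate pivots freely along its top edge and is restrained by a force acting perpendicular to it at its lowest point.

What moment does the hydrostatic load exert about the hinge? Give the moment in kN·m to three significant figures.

γ = ρg = 903 × 9.81 / 1000 = 8.85843 kN/m³.
Let θ = 28.1° be the plate's angle to the horizontal; measure y along the incline from where the plane meets the free surface. Vertical depth h = y·sinθ with sinθ = 0.471012.
The centroid of a semicircle lies 4r/(3π) = 0.721502 m from the diameter, here below the top edge, so y_c = 5.7 + 0.721502 = 6.4215 m and h_c = 6.4215 × 0.471012 = 3.0246 m.
A = πr²/2 = π × 1.7²/2 = 4.5396 m².
Resultant F = γ·h_c·A = 8.85843 × 3.0246 × 4.5396 = 121.63 kN.
I_c = (π/8 − 8/(9π))·r⁴ = 0.109757 × 1.7⁴ = 0.916701 m⁴.
Centre of pressure: y_p = y_c + I_c/(y_c·A) = 6.4215 + 0.916701/(6.4215 × 4.5396) = 6.4215 + 0.0314466 = 6.45295 m along the plane.
The resultant acts 0.721502 + 0.0314466 = 0.752949 m (along the plate) below the hinge at the top edge, so the moment about the hinge is M = F × 0.752949 = 121.63 × 0.752949 = 91.5812 kN·m.

M ≈ 91.6 kN·m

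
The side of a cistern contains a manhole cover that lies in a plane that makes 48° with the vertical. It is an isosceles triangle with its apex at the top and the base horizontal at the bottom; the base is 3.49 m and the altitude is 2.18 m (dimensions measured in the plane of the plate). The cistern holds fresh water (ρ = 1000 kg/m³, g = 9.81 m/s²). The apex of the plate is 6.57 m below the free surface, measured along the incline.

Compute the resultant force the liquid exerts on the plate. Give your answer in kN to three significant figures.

F ≈ 200 kN

γ = ρg = 1000 × 9.81 = 9810 N/m³ = 9.81 kN/m³.
The plate makes 48° with the vertical, i.e. θ = 90° − 48° = 42° to the horizontal. Measuring y along the incline from the free-surface line, vertical depth h = y·sinθ with sinθ = 0.669131.
With the apex up, the centroid sits 2h/3 = 2 × 2.18/3 = 1.45333 m below the apex, so y_c = 6.57 + 1.45333 = 8.02333 m and h_c = 8.02333 × 0.669131 = 5.36866 m.
A = ½ × 3.49 × 2.18 = 3.8041 m².
Resultant F = γ·h_c·A = 9.81 × 5.36866 × 3.8041 = 200.349 kN.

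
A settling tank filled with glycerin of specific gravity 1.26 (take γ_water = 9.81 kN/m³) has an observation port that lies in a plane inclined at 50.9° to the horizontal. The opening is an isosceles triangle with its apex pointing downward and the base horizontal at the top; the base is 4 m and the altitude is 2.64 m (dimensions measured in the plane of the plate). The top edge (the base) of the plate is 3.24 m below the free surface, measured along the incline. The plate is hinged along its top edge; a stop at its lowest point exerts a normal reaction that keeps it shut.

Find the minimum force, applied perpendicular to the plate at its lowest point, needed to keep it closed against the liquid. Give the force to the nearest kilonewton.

P ≈ 77 kN

γ = 1.26 × 9.81 = 12.3606 kN/m³.
Let θ = 50.9° be the plate's angle to the horizontal; measure y along the incline from where the plane meets the free surface. Vertical depth h = y·sinθ with sinθ = 0.776046.
With the apex down, the centroid sits h/3 = 2.64/3 = 0.88 m below the base (the top edge), so y_c = 3.24 + 0.88 = 4.12 m and h_c = 4.12 × 0.776046 = 3.19731 m.
A = ½ × 4 × 2.64 = 5.28 m².
Resultant F = γ·h_c·A = 12.3606 × 3.19731 × 5.28 = 208.669 kN.
I_c = b·h³/36 = 4 × 2.64³/36 = 2.04442 m⁴.
Centre of pressure: y_p = y_c + I_c/(y_c·A) = 4.12 + 2.04442/(4.12 × 5.28) = 4.12 + 0.0939808 = 4.21398 m along the plane.
The resultant acts 0.88 + 0.0939808 = 0.973981 m (along the plate) below the hinge at the top edge, so the moment about the hinge is M = F × 0.973981 = 208.669 × 0.973981 = 203.24 kN·m.
A normal force at the bottom, 2.64 m from the hinge, must supply this moment: P = 203.24/2.64 = 76.9848 kN.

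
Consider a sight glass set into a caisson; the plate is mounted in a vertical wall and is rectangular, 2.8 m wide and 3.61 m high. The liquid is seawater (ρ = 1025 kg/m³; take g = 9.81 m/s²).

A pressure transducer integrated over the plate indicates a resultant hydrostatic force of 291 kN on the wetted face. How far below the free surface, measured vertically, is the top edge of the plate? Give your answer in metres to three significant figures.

d_top ≈ 1.06 m

γ = ρg = 1025 × 9.81 / 1000 = 10.05525 kN/m³.
A = 2.8 × 3.61 = 10.108 m².
From F = γ·h_c·A, the centroid depth is h_c = 291/(10.05525 × 10.108) = 2.86309 m.
The centroid lies 3.61/2 = 1.805 m below the top edge, so the top edge sits at h_top = 2.86309 − 1.805 = 1.05809 m below the surface.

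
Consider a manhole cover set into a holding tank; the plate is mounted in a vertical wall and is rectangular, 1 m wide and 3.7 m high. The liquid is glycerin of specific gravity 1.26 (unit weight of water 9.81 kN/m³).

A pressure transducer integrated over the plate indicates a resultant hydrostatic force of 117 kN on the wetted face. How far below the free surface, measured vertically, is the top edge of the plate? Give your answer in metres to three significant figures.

d_top ≈ 0.708 m

γ = 1.26 × 9.81 = 12.3606 kN/m³.
A = 1 × 3.7 = 3.7 m².
From F = γ·h_c·A, the centroid depth is h_c = 117/(12.3606 × 3.7) = 2.55826 m.
The centroid lies 3.7/2 = 1.85 m below the top edge, so the top edge sits at h_top = 2.55826 − 1.85 = 0.70826 m below the surface.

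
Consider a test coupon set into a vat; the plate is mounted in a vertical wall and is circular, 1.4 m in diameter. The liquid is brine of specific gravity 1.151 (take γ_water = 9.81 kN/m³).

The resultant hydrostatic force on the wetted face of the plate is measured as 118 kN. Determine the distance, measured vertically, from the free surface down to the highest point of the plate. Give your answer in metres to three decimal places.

γ = 1.151 × 9.81 = 11.29131 kN/m³.
A = π(0.7)² = 1.53938 m².
From F = γ·h_c·A, the centroid depth is h_c = 118/(11.29131 × 1.53938) = 6.78878 m.
The centroid is at the centre, 0.7 m below the top of the plate, so the highest point sits at h_top = 6.78878 − 0.7 = 6.08878 m below the surface.

d_top ≈ 6.089 m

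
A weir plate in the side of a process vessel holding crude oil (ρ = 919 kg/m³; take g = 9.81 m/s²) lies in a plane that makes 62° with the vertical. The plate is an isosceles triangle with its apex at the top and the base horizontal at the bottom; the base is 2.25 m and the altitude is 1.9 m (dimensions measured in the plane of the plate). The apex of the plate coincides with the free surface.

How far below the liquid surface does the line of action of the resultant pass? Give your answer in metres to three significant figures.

h_p = 0.669 m

γ = ρg = 919 × 9.81 / 1000 = 9.01539 kN/m³.
The plate makes 62° with the vertical, i.e. θ = 90° − 62° = 28° to the horizontal. Measuring y along the incline from the free-surface line, vertical depth h = y·sinθ with sinθ = 0.469472.
With the apex up, the centroid sits 2h/3 = 2 × 1.9/3 = 1.26667 m below the apex, so y_c = 1.26667 m and h_c = 1.26667 × 0.469472 = 0.594666 m.
A = ½ × 2.25 × 1.9 = 2.1375 m².
Resultant F = γ·h_c·A = 9.01539 × 0.594666 × 2.1375 = 11.4594 kN.
I_c = b·h³/36 = 2.25 × 1.9³/36 = 0.428687 m⁴.
Centre of pressure: y_p = y_c + I_c/(y_c·A) = 1.26667 + 0.428687/(1.26667 × 2.1375) = 1.26667 + 0.158333 = 1.425 m along the plane.
Vertically, h_p = y_p·sinθ = 1.425 × 0.469472 = 0.668998 m.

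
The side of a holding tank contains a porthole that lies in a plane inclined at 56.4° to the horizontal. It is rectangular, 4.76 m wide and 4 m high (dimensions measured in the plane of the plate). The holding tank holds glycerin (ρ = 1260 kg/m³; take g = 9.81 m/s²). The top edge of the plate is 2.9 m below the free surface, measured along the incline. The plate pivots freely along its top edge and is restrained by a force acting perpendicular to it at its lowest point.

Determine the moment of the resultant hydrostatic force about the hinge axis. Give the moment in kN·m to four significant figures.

M ≈ 2182 kN·m

γ = ρg = 1260 × 9.81 / 1000 = 12.3606 kN/m³.
Let θ = 56.4° be the plate's angle to the horizontal; measure y along the incline from where the plane meets the free surface. Vertical depth h = y·sinθ with sinθ = 0.832921.
The centroid lies 4/2 = 2 m below the top edge, so y_c = 2.9 + 2 = 4.9 m and h_c = 4.9 × 0.832921 = 4.08131 m.
A = 4.76 × 4 = 19.04 m².
Resultant F = γ·h_c·A = 12.3606 × 4.08131 × 19.04 = 960.519 kN.
I_c = b·h³/12 = 4.76 × 4³/12 = 25.3867 m⁴.
Centre of pressure: y_p = y_c + I_c/(y_c·A) = 4.9 + 25.3867/(4.9 × 19.04) = 4.9 + 0.272109 = 5.17211 m along the plane.
The resultant acts 2 + 0.272109 = 2.27211 m (along the plate) below the hinge at the top edge, so the moment about the hinge is M = F × 2.27211 = 960.519 × 2.27211 = 2182.4 kN·m.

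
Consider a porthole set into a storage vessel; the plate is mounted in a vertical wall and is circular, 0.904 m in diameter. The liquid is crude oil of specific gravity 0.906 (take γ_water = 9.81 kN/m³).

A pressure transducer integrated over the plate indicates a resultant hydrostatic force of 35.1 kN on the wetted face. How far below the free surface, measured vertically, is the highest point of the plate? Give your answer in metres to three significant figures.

d_top ≈ 5.70 m

γ = 0.906 × 9.81 = 8.88786 kN/m³.
A = π(0.452)² = 0.64184 m².
From F = γ·h_c·A, the centroid depth is h_c = 35.1/(8.88786 × 0.64184) = 6.15295 m.
The centroid is at the centre, 0.452 m below the top of the plate, so the highest point sits at h_top = 6.15295 − 0.452 = 5.70095 m below the surface.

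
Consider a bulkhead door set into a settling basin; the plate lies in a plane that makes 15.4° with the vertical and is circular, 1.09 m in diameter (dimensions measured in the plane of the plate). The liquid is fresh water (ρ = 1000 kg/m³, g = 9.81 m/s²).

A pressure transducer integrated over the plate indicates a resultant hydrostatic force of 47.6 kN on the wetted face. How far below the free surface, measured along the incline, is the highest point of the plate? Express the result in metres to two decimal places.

γ = ρg = 1000 × 9.81 = 9810 N/m³ = 9.81 kN/m³.
A = π(0.545)² = 0.933132 m².
From F = γ·h_c·A, the centroid depth is h_c = 47.6/(9.81 × 0.933132) = 5.1999 m.
The plate makes 15.4° with the vertical, i.e. θ = 90° − 15.4° = 74.6° to the horizontal. Measuring y along the incline from the free-surface line, vertical depth h = y·sinθ with sinθ = 0.964095.
Along the incline, y_c = h_c/sinθ = 5.1999/0.964095 = 5.39356 m.
The centroid is at the centre, 0.545 m below the top of the plate, so the highest point sits at y_top = 5.39356 − 0.545 = 4.84856 m along the incline.

y_top ≈ 4.85 m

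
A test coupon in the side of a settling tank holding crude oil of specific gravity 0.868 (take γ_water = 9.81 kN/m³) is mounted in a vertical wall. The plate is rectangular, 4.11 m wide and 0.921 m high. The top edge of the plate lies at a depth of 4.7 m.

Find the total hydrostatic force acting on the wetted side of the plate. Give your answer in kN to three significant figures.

F ≈ 166 kN

γ = 0.868 × 9.81 = 8.51508 kN/m³.
The centroid lies 0.921/2 = 0.4605 m below the top edge, so the centroid depth is h_c = 4.7 + 0.4605 = 5.1605 m.
A = 4.11 × 0.921 = 3.78531 m².
Resultant F = γ·h_c·A = 8.51508 × 5.1605 × 3.78531 = 166.334 kN.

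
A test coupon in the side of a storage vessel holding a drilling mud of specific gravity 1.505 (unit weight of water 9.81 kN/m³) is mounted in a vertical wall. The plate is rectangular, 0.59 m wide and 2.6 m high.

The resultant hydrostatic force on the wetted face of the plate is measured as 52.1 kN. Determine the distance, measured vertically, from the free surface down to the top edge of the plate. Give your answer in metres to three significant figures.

γ = 1.505 × 9.81 = 14.76405 kN/m³.
A = 0.59 × 2.6 = 1.534 m².
From F = γ·h_c·A, the centroid depth is h_c = 52.1/(14.76405 × 1.534) = 2.30042 m.
The centroid lies 2.6/2 = 1.3 m below the top edge, so the top edge sits at h_top = 2.30042 − 1.3 = 1.00042 m below the surface.

d_top ≈ 1.00 m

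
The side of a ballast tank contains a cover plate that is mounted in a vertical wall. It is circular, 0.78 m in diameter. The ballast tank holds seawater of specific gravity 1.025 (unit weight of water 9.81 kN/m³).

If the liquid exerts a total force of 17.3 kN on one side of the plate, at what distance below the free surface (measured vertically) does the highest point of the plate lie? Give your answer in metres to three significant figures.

d_top ≈ 3.21 m

γ = 1.025 × 9.81 = 10.05525 kN/m³.
A = π(0.39)² = 0.477836 m².
From F = γ·h_c·A, the centroid depth is h_c = 17.3/(10.05525 × 0.477836) = 3.6006 m.
The centroid is at the centre, 0.39 m below the top of the plate, so the highest point sits at h_top = 3.6006 − 0.39 = 3.2106 m below the surface.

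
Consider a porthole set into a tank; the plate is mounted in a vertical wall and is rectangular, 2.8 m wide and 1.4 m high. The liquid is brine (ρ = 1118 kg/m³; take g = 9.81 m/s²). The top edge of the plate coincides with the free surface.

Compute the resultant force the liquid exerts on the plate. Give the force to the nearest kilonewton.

F ≈ 30 kN

γ = ρg = 1118 × 9.81 / 1000 = 10.96758 kN/m³.
The centroid lies 1.4/2 = 0.7 m below the top edge, so the centroid depth is h_c = 0.7 m.
A = 2.8 × 1.4 = 3.92 m².
Resultant F = γ·h_c·A = 10.96758 × 0.7 × 3.92 = 30.095 kN.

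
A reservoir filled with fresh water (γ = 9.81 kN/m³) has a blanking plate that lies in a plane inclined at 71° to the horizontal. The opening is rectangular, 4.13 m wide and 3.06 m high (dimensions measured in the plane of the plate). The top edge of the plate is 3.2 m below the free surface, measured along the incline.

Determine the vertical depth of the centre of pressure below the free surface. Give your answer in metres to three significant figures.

h_p = 4.63 m

γ = 9.81 kN/m³.
Let θ = 71° be the plate's angle to the horizontal; measure y along the incline from where the plane meets the free surface. Vertical depth h = y·sinθ with sinθ = 0.945519.
The centroid lies 3.06/2 = 1.53 m below the top edge, so y_c = 3.2 + 1.53 = 4.73 m and h_c = 4.73 × 0.945519 = 4.4723 m.
A = 4.13 × 3.06 = 12.6378 m².
Resultant F = γ·h_c·A = 9.81 × 4.4723 × 12.6378 = 554.462 kN.
I_c = b·h³/12 = 4.13 × 3.06³/12 = 9.86128 m⁴.
Centre of pressure: y_p = y_c + I_c/(y_c·A) = 4.73 + 9.86128/(4.73 × 12.6378) = 4.73 + 0.164968 = 4.89497 m along the plane.
Vertically, h_p = y_p·sinθ = 4.89497 × 0.945519 = 4.62829 m.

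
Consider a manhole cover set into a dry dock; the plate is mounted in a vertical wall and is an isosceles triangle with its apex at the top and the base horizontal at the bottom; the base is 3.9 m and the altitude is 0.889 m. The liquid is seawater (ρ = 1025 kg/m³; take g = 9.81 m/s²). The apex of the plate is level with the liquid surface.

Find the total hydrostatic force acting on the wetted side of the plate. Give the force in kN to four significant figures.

γ = ρg = 1025 × 9.81 / 1000 = 10.05525 kN/m³.
With the apex up, the centroid sits 2h/3 = 2 × 0.889/3 = 0.592667 m below the apex, so the centroid depth is h_c = 0.592667 m.
A = ½ × 3.9 × 0.889 = 1.73355 m².
Resultant F = γ·h_c·A = 10.05525 × 0.592667 × 1.73355 = 10.3309 kN.

F ≈ 10.33 kN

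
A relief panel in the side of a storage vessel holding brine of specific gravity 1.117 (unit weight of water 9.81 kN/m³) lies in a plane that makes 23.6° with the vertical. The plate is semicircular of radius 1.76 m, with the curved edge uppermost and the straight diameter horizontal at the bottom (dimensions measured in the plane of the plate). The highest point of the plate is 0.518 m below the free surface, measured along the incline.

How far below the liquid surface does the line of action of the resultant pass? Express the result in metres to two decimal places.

γ = 1.117 × 9.81 = 10.95777 kN/m³.
The plate makes 23.6° with the vertical, i.e. θ = 90° − 23.6° = 66.4° to the horizontal. Measuring y along the incline from the free-surface line, vertical depth h = y·sinθ with sinθ = 0.916363.
The centroid lies 4r/(3π) = 0.746967 m above the diameter, so r − 4r/(3π) = 1.76 − 0.746967 = 1.01303 m below the topmost point, so y_c = 0.518 + 1.01303 = 1.53103 m and h_c = 1.53103 × 0.916363 = 1.40298 m.
A = πr²/2 = π × 1.76²/2 = 4.8657 m².
Resultant F = γ·h_c·A = 10.95777 × 1.40298 × 4.8657 = 74.803 kN.
I_c = (π/8 − 8/(9π))·r⁴ = 0.109757 × 1.76⁴ = 1.05313 m⁴.
Centre of pressure: y_p = y_c + I_c/(y_c·A) = 1.53103 + 1.05313/(1.53103 × 4.8657) = 1.53103 + 0.141369 = 1.6724 m along the plane.
Vertically, h_p = y_p·sinθ = 1.6724 × 0.916363 = 1.53253 m.

h_p = 1.53 m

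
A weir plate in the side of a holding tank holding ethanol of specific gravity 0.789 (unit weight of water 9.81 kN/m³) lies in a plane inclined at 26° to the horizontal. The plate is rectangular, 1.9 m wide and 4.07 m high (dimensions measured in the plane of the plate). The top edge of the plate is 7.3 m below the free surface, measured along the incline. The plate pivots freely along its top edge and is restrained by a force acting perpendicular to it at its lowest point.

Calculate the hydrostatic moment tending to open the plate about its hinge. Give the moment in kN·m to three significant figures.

M ≈ 535 kN·m

γ = 0.789 × 9.81 = 7.74009 kN/m³.
Let θ = 26° be the plate's angle to the horizontal; measure y along the incline from where the plane meets the free surface. Vertical depth h = y·sinθ with sinθ = 0.438371.
The centroid lies 4.07/2 = 2.035 m below the top edge, so y_c = 7.3 + 2.035 = 9.335 m and h_c = 9.335 × 0.438371 = 4.09219 m.
A = 1.9 × 4.07 = 7.733 m².
Resultant F = γ·h_c·A = 7.74009 × 4.09219 × 7.733 = 244.934 kN.
I_c = b·h³/12 = 1.9 × 4.07³/12 = 10.6747 m⁴.
Centre of pressure: y_p = y_c + I_c/(y_c·A) = 9.335 + 10.6747/(9.335 × 7.733) = 9.335 + 0.147875 = 9.48288 m along the plane.
The resultant acts 2.035 + 0.147875 = 2.18288 m (along the plate) below the hinge at the top edge, so the moment about the hinge is M = F × 2.18288 = 244.934 × 2.18288 = 534.662 kN·m.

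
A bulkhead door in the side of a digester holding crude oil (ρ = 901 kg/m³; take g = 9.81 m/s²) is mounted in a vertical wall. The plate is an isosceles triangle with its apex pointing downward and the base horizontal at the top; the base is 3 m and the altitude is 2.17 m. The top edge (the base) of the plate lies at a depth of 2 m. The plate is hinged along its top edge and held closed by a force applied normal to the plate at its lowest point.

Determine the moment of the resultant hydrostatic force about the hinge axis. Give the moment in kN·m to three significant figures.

M ≈ 64.2 kN·m

γ = ρg = 901 × 9.81 / 1000 = 8.83881 kN/m³.
With the apex down, the centroid sits h/3 = 2.17/3 = 0.723333 m below the base (the top edge), so the centroid depth is h_c = 2 + 0.723333 = 2.72333 m.
A = ½ × 3 × 2.17 = 3.255 m².
Resultant F = γ·h_c·A = 8.83881 × 2.72333 × 3.255 = 78.3511 kN.
I_c = b·h³/36 = 3 × 2.17³/36 = 0.851526 m⁴.
Centre of pressure: y_p = y_c + I_c/(y_c·A) = 2.72333 + 0.851526/(2.72333 × 3.255) = 2.72333 + 0.0960609 = 2.81939 m along the plane.
The resultant acts 0.723333 + 0.0960609 = 0.819394 m (along the plate) below the hinge at the top edge, so the moment about the hinge is M = F × 0.819394 = 78.3511 × 0.819394 = 64.2004 kN·m.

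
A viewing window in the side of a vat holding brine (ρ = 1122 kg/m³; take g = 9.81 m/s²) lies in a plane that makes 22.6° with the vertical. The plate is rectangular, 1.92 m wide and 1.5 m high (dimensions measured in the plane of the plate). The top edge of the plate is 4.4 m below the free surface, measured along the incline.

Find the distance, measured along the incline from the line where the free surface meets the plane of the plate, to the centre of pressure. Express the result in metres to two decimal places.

γ = ρg = 1122 × 9.81 / 1000 = 11.00682 kN/m³.
The plate makes 22.6° with the vertical, i.e. θ = 90° − 22.6° = 67.4° to the horizontal. Measuring y along the incline from the free-surface line, vertical depth h = y·sinθ with sinθ = 0.923210.
The centroid lies 1.5/2 = 0.75 m below the top edge, so y_c = 4.4 + 0.75 = 5.15 m and h_c = 5.15 × 0.923210 = 4.75453 m.
A = 1.92 × 1.5 = 2.88 m².
Resultant F = γ·h_c·A = 11.00682 × 4.75453 × 2.88 = 150.717 kN.
I_c = b·h³/12 = 1.92 × 1.5³/12 = 0.54 m⁴.
Centre of pressure: y_p = y_c + I_c/(y_c·A) = 5.15 + 0.54/(5.15 × 2.88) = 5.15 + 0.0364078 = 5.18641 m along the plane.

y_p = 5.19 m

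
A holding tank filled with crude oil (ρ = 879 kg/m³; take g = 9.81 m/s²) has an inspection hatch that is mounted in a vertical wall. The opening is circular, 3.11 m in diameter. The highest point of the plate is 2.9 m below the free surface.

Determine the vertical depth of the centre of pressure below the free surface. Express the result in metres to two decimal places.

γ = ρg = 879 × 9.81 / 1000 = 8.62299 kN/m³.
The centroid is at the centre, 1.555 m below the top of the plate, so the centroid depth is h_c = 2.9 + 1.555 = 4.455 m.
A = π(1.555)² = 7.59645 m².
Resultant F = γ·h_c·A = 8.62299 × 4.455 × 7.59645 = 291.821 kN.
I_c = πr⁴/4 = π × 1.555⁴/4 = 4.5921 m⁴.
Centre of pressure: y_p = y_c + I_c/(y_c·A) = 4.455 + 4.5921/(4.455 × 7.59645) = 4.455 + 0.135692 = 4.59069 m along the plane.

h_p = 4.59 m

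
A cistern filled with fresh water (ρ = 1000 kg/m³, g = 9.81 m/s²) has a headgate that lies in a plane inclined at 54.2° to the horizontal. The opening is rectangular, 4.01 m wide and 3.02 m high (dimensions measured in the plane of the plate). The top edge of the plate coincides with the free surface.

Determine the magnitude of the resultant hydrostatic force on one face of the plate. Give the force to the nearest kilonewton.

F ≈ 145 kN

γ = ρg = 1000 × 9.81 = 9810 N/m³ = 9.81 kN/m³.
Let θ = 54.2° be the plate's angle to the horizontal; measure y along the incline from where the plane meets the free surface. Vertical depth h = y·sinθ with sinθ = 0.811064.
The centroid lies 3.02/2 = 1.51 m below the top edge, so y_c = 1.51 m and h_c = 1.51 × 0.811064 = 1.22471 m.
A = 4.01 × 3.02 = 12.1102 m².
Resultant F = γ·h_c·A = 9.81 × 1.22471 × 12.1102 = 145.497 kN.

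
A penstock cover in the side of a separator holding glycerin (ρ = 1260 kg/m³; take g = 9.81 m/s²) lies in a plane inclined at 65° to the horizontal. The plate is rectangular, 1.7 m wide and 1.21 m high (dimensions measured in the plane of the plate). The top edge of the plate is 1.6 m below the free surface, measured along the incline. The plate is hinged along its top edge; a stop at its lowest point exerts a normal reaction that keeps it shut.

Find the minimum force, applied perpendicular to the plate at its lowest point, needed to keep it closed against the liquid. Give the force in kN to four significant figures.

γ = ρg = 1260 × 9.81 / 1000 = 12.3606 kN/m³.
Let θ = 65° be the plate's angle to the horizontal; measure y along the incline from where the plane meets the free surface. Vertical depth h = y·sinθ with sinθ = 0.906308.
The centroid lies 1.21/2 = 0.605 m below the top edge, so y_c = 1.6 + 0.605 = 2.205 m and h_c = 2.205 × 0.906308 = 1.99841 m.
A = 1.7 × 1.21 = 2.057 m².
Resultant F = γ·h_c·A = 12.3606 × 1.99841 × 2.057 = 50.8111 kN.
I_c = b·h³/12 = 1.7 × 1.21³/12 = 0.250971 m⁴.
Centre of pressure: y_p = y_c + I_c/(y_c·A) = 2.205 + 0.250971/(2.205 × 2.057) = 2.205 + 0.0553325 = 2.26033 m along the plane.
The resultant acts 0.605 + 0.0553325 = 0.660332 m (along the plate) below the hinge at the top edge, so the moment about the hinge is M = F × 0.660332 = 50.8111 × 0.660332 = 33.5522 kN·m.
A normal force at the bottom, 1.21 m from the hinge, must supply this moment: P = 33.5522/1.21 = 27.7291 kN.

P ≈ 27.73 kN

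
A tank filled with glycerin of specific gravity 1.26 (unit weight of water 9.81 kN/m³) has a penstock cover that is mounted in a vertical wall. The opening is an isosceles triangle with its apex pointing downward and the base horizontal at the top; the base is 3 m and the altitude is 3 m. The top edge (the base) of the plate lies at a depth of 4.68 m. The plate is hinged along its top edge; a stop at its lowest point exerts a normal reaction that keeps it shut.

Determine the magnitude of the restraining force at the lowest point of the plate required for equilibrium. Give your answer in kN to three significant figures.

P ≈ 115 kN

γ = 1.26 × 9.81 = 12.3606 kN/m³.
With the apex down, the centroid sits h/3 = 3/3 = 1 m below the base (the top edge), so the centroid depth is h_c = 4.68 + 1 = 5.68 m.
A = ½ × 3 × 3 = 4.5 m².
Resultant F = γ·h_c·A = 12.3606 × 5.68 × 4.5 = 315.937 kN.
I_c = b·h³/36 = 3 × 3³/36 = 2.25 m⁴.
Centre of pressure: y_p = y_c + I_c/(y_c·A) = 5.68 + 2.25/(5.68 × 4.5) = 5.68 + 0.0880282 = 5.76803 m along the plane.
The resultant acts 1 + 0.0880282 = 1.08803 m (along the plate) below the hinge at the top edge, so the moment about the hinge is M = F × 1.08803 = 315.937 × 1.08803 = 343.749 kN·m.
A normal force at the bottom, 3 m from the hinge, must supply this moment: P = 343.749/3 = 114.583 kN.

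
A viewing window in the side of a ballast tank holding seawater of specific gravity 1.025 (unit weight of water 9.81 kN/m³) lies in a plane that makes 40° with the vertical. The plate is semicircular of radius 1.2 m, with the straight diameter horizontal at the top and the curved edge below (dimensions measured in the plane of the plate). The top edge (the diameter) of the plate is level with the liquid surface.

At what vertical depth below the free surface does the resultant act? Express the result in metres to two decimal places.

h_p = 0.54 m

γ = 1.025 × 9.81 = 10.05525 kN/m³.
The plate makes 40° with the vertical, i.e. θ = 90° − 40° = 50° to the horizontal. Measuring y along the incline from the free-surface line, vertical depth h = y·sinθ with sinθ = 0.766044.
The centroid of a semicircle lies 4r/(3π) = 0.509296 m from the diameter, here below the top edge, so y_c = 0.509296 m and h_c = 0.509296 × 0.766044 = 0.390143 m.
A = πr²/2 = π × 1.2²/2 = 2.26195 m².
Resultant F = γ·h_c·A = 10.05525 × 0.390143 × 2.26195 = 8.8736 kN.
I_c = (π/8 − 8/(9π))·r⁴ = 0.109757 × 1.2⁴ = 0.227592 m⁴.
Centre of pressure: y_p = y_c + I_c/(y_c·A) = 0.509296 + 0.227592/(0.509296 × 2.26195) = 0.509296 + 0.197562 = 0.706858 m along the plane.
Vertically, h_p = y_p·sinθ = 0.706858 × 0.766044 = 0.541484 m.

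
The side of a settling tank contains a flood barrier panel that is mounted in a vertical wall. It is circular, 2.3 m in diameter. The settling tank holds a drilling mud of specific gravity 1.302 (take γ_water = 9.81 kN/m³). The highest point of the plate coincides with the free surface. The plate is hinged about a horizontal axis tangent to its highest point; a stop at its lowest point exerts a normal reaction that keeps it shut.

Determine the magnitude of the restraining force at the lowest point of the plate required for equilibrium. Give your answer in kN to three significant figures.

γ = 1.302 × 9.81 = 12.77262 kN/m³.
The centroid is at the centre, 1.15 m below the top of the plate, so the centroid depth is h_c = 1.15 m.
A = π(1.15)² = 4.15476 m².
Resultant F = γ·h_c·A = 12.77262 × 1.15 × 4.15476 = 61.0272 kN.
I_c = πr⁴/4 = π × 1.15⁴/4 = 1.37367 m⁴.
Centre of pressure: y_p = y_c + I_c/(y_c·A) = 1.15 + 1.37367/(1.15 × 4.15476) = 1.15 + 0.287501 = 1.4375 m along the plane.
The resultant acts 1.15 + 0.287501 = 1.4375 m (along the plate) below the hinge at the top edge, so the moment about the hinge is M = F × 1.4375 = 61.0272 × 1.4375 = 87.7266 kN·m.
A normal force at the bottom, 2.3 m from the hinge, must supply this moment: P = 87.7266/2.3 = 38.142 kN.

P ≈ 38.1 kN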